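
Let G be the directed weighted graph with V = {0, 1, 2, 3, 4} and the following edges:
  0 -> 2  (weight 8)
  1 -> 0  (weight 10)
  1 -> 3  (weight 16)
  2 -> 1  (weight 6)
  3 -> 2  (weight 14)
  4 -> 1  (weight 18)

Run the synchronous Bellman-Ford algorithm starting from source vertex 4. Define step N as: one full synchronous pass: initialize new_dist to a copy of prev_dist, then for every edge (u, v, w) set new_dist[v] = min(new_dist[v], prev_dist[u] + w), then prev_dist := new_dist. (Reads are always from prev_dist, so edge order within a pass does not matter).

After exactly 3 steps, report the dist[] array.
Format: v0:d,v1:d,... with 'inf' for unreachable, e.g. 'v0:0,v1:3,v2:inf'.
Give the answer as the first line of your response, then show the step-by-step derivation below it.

v0:28,v1:18,v2:36,v3:34,v4:0

step 1: dist = v0:inf,v1:18,v2:inf,v3:inf,v4:0
step 2: dist = v0:28,v1:18,v2:inf,v3:34,v4:0
step 3: dist = v0:28,v1:18,v2:36,v3:34,v4:0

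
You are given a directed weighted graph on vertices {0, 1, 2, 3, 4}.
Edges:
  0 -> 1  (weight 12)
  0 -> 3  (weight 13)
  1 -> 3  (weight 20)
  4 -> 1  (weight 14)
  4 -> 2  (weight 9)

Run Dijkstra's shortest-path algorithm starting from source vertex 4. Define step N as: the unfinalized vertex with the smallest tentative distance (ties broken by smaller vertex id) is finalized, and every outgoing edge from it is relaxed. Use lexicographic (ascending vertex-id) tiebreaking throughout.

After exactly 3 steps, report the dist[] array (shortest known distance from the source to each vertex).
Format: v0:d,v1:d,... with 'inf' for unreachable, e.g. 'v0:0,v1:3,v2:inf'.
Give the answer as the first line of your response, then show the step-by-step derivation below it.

v0:inf,v1:14,v2:9,v3:34,v4:0

step 1: dist = v0:inf,v1:14,v2:9,v3:inf,v4:0
step 2: dist = v0:inf,v1:14,v2:9,v3:inf,v4:0
step 3: dist = v0:inf,v1:14,v2:9,v3:34,v4:0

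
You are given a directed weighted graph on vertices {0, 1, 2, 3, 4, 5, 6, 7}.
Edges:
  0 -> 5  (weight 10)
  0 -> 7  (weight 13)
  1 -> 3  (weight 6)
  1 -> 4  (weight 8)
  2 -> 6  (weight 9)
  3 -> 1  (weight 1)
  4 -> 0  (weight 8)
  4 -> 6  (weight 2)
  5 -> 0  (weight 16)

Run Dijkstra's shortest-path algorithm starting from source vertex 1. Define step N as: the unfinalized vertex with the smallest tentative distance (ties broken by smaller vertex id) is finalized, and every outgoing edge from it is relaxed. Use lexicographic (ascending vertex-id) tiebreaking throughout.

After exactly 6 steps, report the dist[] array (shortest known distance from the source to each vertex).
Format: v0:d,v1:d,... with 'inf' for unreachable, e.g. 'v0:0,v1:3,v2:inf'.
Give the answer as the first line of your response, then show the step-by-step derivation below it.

v0:16,v1:0,v2:inf,v3:6,v4:8,v5:26,v6:10,v7:29

step 1: dist = v0:inf,v1:0,v2:inf,v3:6,v4:8,v5:inf,v6:inf,v7:inf
step 2: dist = v0:inf,v1:0,v2:inf,v3:6,v4:8,v5:inf,v6:inf,v7:inf
step 3: dist = v0:16,v1:0,v2:inf,v3:6,v4:8,v5:inf,v6:10,v7:inf
step 4: dist = v0:16,v1:0,v2:inf,v3:6,v4:8,v5:inf,v6:10,v7:inf
step 5: dist = v0:16,v1:0,v2:inf,v3:6,v4:8,v5:26,v6:10,v7:29
step 6: dist = v0:16,v1:0,v2:inf,v3:6,v4:8,v5:26,v6:10,v7:29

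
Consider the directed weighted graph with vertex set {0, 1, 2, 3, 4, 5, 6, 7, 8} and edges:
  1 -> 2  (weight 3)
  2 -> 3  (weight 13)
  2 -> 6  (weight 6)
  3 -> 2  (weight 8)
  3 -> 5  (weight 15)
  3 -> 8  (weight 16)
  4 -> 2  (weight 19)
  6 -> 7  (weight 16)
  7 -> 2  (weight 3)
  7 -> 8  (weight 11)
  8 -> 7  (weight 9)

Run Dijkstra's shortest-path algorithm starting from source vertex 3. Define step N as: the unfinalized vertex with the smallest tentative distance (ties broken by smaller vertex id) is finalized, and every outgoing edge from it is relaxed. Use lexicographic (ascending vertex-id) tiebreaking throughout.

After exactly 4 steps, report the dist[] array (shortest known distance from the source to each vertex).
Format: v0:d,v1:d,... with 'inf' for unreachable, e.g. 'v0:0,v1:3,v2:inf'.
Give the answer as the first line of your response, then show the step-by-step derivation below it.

v0:inf,v1:inf,v2:8,v3:0,v4:inf,v5:15,v6:14,v7:30,v8:16

step 1: dist = v0:inf,v1:inf,v2:8,v3:0,v4:inf,v5:15,v6:inf,v7:inf,v8:16
step 2: dist = v0:inf,v1:inf,v2:8,v3:0,v4:inf,v5:15,v6:14,v7:inf,v8:16
step 3: dist = v0:inf,v1:inf,v2:8,v3:0,v4:inf,v5:15,v6:14,v7:30,v8:16
step 4: dist = v0:inf,v1:inf,v2:8,v3:0,v4:inf,v5:15,v6:14,v7:30,v8:16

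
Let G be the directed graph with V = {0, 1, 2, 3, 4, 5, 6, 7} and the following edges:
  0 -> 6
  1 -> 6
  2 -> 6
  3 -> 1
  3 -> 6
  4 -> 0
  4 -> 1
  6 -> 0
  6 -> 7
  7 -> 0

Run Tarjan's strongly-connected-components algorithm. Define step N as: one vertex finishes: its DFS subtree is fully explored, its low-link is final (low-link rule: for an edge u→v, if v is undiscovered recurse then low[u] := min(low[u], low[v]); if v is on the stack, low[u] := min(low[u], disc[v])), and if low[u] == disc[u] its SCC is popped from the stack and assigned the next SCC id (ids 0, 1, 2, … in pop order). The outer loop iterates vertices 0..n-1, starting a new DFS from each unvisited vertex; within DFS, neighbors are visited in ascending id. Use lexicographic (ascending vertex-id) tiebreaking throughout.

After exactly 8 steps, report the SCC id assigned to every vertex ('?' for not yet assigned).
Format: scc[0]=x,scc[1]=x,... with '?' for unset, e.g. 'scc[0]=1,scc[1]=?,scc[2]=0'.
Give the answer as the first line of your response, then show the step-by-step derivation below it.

scc[0]=0,scc[1]=1,scc[2]=2,scc[3]=3,scc[4]=4,scc[5]=5,scc[6]=0,scc[7]=0

step 1: low=(low[0]=0,low[1]=?,low[2]=?,low[3]=?,low[4]=?,low[5]=?,low[6]=0,low[7]=0); scc=(scc[0]=?,scc[1]=?,scc[2]=?,scc[3]=?,scc[4]=?,scc[5]=?,scc[6]=?,scc[7]=?)
step 2: low=(low[0]=0,low[1]=?,low[2]=?,low[3]=?,low[4]=?,low[5]=?,low[6]=0,low[7]=0); scc=(scc[0]=?,scc[1]=?,scc[2]=?,scc[3]=?,scc[4]=?,scc[5]=?,scc[6]=?,scc[7]=?)
step 3: low=(low[0]=0,low[1]=?,low[2]=?,low[3]=?,low[4]=?,low[5]=?,low[6]=0,low[7]=0); scc=(scc[0]=0,scc[1]=?,scc[2]=?,scc[3]=?,scc[4]=?,scc[5]=?,scc[6]=0,scc[7]=0)
step 4: low=(low[0]=0,low[1]=3,low[2]=?,low[3]=?,low[4]=?,low[5]=?,low[6]=0,low[7]=0); scc=(scc[0]=0,scc[1]=1,scc[2]=?,scc[3]=?,scc[4]=?,scc[5]=?,scc[6]=0,scc[7]=0)
step 5: low=(low[0]=0,low[1]=3,low[2]=4,low[3]=?,low[4]=?,low[5]=?,low[6]=0,low[7]=0); scc=(scc[0]=0,scc[1]=1,scc[2]=2,scc[3]=?,scc[4]=?,scc[5]=?,scc[6]=0,scc[7]=0)
step 6: low=(low[0]=0,low[1]=3,low[2]=4,low[3]=5,low[4]=?,low[5]=?,low[6]=0,low[7]=0); scc=(scc[0]=0,scc[1]=1,scc[2]=2,scc[3]=3,scc[4]=?,scc[5]=?,scc[6]=0,scc[7]=0)
step 7: low=(low[0]=0,low[1]=3,low[2]=4,low[3]=5,low[4]=6,low[5]=?,low[6]=0,low[7]=0); scc=(scc[0]=0,scc[1]=1,scc[2]=2,scc[3]=3,scc[4]=4,scc[5]=?,scc[6]=0,scc[7]=0)
step 8: low=(low[0]=0,low[1]=3,low[2]=4,low[3]=5,low[4]=6,low[5]=7,low[6]=0,low[7]=0); scc=(scc[0]=0,scc[1]=1,scc[2]=2,scc[3]=3,scc[4]=4,scc[5]=5,scc[6]=0,scc[7]=0)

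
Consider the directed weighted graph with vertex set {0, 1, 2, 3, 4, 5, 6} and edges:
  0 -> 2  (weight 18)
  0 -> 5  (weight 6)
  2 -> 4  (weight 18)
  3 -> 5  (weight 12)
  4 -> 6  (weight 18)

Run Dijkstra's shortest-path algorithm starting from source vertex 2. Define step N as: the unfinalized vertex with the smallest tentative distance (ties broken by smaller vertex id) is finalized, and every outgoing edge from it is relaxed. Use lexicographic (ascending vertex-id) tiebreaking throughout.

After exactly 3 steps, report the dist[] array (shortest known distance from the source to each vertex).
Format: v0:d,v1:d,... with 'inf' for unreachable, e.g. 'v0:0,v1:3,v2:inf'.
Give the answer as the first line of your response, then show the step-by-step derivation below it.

v0:inf,v1:inf,v2:0,v3:inf,v4:18,v5:inf,v6:36

step 1: dist = v0:inf,v1:inf,v2:0,v3:inf,v4:18,v5:inf,v6:inf
step 2: dist = v0:inf,v1:inf,v2:0,v3:inf,v4:18,v5:inf,v6:36
step 3: dist = v0:inf,v1:inf,v2:0,v3:inf,v4:18,v5:inf,v6:36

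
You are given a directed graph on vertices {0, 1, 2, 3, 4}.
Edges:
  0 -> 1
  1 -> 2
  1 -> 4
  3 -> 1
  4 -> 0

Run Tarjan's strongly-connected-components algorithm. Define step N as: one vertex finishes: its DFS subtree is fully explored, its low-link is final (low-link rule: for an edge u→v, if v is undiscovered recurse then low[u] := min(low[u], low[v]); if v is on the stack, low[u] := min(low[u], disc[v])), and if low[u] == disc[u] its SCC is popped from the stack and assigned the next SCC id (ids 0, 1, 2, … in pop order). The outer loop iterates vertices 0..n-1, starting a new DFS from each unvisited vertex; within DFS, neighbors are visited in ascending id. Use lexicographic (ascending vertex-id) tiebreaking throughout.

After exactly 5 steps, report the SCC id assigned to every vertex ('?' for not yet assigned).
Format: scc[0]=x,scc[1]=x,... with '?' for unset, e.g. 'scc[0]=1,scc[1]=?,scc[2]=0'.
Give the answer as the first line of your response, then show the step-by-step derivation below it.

scc[0]=1,scc[1]=1,scc[2]=0,scc[3]=2,scc[4]=1

step 1: low=(low[0]=0,low[1]=1,low[2]=2,low[3]=?,low[4]=?); scc=(scc[0]=?,scc[1]=?,scc[2]=0,scc[3]=?,scc[4]=?)
step 2: low=(low[0]=0,low[1]=1,low[2]=2,low[3]=?,low[4]=0); scc=(scc[0]=?,scc[1]=?,scc[2]=0,scc[3]=?,scc[4]=?)
step 3: low=(low[0]=0,low[1]=0,low[2]=2,low[3]=?,low[4]=0); scc=(scc[0]=?,scc[1]=?,scc[2]=0,scc[3]=?,scc[4]=?)
step 4: low=(low[0]=0,low[1]=0,low[2]=2,low[3]=?,low[4]=0); scc=(scc[0]=1,scc[1]=1,scc[2]=0,scc[3]=?,scc[4]=1)
step 5: low=(low[0]=0,low[1]=0,low[2]=2,low[3]=4,low[4]=0); scc=(scc[0]=1,scc[1]=1,scc[2]=0,scc[3]=2,scc[4]=1)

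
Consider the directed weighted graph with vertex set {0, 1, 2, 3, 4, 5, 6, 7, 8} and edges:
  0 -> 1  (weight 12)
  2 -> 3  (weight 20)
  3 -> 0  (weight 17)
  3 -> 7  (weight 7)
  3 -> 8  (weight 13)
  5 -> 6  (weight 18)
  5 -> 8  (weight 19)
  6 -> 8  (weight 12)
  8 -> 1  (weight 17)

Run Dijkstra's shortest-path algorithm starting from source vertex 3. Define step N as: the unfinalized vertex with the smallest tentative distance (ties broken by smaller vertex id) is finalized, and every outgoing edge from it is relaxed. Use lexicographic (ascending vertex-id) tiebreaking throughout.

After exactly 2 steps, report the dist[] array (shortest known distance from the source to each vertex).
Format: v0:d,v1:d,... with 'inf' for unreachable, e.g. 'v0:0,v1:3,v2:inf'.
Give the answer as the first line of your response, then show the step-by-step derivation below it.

v0:17,v1:inf,v2:inf,v3:0,v4:inf,v5:inf,v6:inf,v7:7,v8:13

step 1: dist = v0:17,v1:inf,v2:inf,v3:0,v4:inf,v5:inf,v6:inf,v7:7,v8:13
step 2: dist = v0:17,v1:inf,v2:inf,v3:0,v4:inf,v5:inf,v6:inf,v7:7,v8:13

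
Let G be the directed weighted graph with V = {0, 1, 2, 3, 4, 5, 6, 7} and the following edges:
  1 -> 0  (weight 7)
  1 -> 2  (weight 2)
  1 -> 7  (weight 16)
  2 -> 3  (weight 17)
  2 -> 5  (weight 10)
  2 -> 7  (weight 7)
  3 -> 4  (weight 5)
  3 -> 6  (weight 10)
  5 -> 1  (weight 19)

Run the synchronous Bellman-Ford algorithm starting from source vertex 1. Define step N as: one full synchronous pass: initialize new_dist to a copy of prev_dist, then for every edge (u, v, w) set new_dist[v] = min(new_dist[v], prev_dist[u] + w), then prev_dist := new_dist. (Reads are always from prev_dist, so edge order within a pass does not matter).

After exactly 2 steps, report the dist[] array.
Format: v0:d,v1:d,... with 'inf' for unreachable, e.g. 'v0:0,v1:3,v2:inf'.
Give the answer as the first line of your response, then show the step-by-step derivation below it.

v0:7,v1:0,v2:2,v3:19,v4:inf,v5:12,v6:inf,v7:9

step 1: dist = v0:7,v1:0,v2:2,v3:inf,v4:inf,v5:inf,v6:inf,v7:16
step 2: dist = v0:7,v1:0,v2:2,v3:19,v4:inf,v5:12,v6:inf,v7:9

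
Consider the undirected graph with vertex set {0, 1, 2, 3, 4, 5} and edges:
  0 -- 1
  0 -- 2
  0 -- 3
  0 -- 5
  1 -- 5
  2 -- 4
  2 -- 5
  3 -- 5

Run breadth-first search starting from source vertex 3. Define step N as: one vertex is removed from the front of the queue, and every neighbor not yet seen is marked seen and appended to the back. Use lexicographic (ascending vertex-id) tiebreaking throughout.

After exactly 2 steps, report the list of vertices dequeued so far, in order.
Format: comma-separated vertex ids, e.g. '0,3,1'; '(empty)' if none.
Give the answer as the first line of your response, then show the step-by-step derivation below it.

3,0

step 1: dequeue 3; queue=[0,5]; order=3
step 2: dequeue 0; queue=[5,1,2]; order=3,0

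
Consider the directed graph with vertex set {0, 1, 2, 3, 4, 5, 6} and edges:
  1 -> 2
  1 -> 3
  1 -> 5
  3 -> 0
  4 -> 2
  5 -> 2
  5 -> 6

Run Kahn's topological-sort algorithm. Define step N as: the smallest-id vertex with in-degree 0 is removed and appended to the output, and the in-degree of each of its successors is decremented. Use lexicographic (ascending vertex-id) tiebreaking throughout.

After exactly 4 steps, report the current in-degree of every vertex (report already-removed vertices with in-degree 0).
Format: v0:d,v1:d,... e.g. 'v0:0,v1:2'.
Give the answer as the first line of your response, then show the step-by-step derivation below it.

v0:0,v1:0,v2:1,v3:0,v4:0,v5:0,v6:1

step 1: output 1; order=[1]; indeg=(1,0,2,0,0,0,1)
step 2: output 3; order=[1,3]; indeg=(0,0,2,0,0,0,1)
step 3: output 0; order=[1,3,0]; indeg=(0,0,2,0,0,0,1)
step 4: output 4; order=[1,3,0,4]; indeg=(0,0,1,0,0,0,1)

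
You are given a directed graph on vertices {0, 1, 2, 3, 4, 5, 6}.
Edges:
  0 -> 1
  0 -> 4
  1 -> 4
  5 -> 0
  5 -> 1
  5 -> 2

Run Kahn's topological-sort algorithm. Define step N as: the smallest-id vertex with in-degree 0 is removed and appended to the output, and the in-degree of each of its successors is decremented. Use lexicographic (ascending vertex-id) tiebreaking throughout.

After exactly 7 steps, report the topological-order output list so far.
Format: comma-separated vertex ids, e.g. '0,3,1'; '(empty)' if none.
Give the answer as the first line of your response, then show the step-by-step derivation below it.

3,5,0,1,2,4,6

step 1: output 3; order=[3]; indeg=(1,2,1,0,2,0,0)
step 2: output 5; order=[3,5]; indeg=(0,1,0,0,2,0,0)
step 3: output 0; order=[3,5,0]; indeg=(0,0,0,0,1,0,0)
step 4: output 1; order=[3,5,0,1]; indeg=(0,0,0,0,0,0,0)
step 5: output 2; order=[3,5,0,1,2]; indeg=(0,0,0,0,0,0,0)
step 6: output 4; order=[3,5,0,1,2,4]; indeg=(0,0,0,0,0,0,0)
step 7: output 6; order=[3,5,0,1,2,4,6]; indeg=(0,0,0,0,0,0,0)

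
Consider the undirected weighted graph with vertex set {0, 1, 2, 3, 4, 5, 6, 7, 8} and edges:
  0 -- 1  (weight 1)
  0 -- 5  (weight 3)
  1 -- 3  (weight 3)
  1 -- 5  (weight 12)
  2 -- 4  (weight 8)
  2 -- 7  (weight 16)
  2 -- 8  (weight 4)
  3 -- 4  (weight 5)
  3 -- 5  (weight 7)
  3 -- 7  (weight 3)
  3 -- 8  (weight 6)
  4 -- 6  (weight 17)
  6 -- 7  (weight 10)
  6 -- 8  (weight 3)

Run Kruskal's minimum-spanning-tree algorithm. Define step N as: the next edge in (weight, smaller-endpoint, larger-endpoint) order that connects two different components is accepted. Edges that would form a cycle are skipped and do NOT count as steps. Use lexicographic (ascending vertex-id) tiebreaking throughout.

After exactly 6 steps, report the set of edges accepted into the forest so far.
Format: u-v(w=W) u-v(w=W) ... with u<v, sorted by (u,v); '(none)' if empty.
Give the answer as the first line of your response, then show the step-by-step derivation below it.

0-1(w=1) 0-5(w=3) 1-3(w=3) 2-8(w=4) 3-7(w=3) 6-8(w=3)

step 1: add edge 0-1 (w=1); MST = {0-1(w=1)}
step 2: add edge 0-5 (w=3); MST = {0-1(w=1) 0-5(w=3)}
step 3: add edge 1-3 (w=3); MST = {0-1(w=1) 0-5(w=3) 1-3(w=3)}
step 4: add edge 3-7 (w=3); MST = {0-1(w=1) 0-5(w=3) 1-3(w=3) 3-7(w=3)}
step 5: add edge 6-8 (w=3); MST = {0-1(w=1) 0-5(w=3) 1-3(w=3) 3-7(w=3) 6-8(w=3)}
step 6: add edge 2-8 (w=4); MST = {0-1(w=1) 0-5(w=3) 1-3(w=3) 2-8(w=4) 3-7(w=3) 6-8(w=3)}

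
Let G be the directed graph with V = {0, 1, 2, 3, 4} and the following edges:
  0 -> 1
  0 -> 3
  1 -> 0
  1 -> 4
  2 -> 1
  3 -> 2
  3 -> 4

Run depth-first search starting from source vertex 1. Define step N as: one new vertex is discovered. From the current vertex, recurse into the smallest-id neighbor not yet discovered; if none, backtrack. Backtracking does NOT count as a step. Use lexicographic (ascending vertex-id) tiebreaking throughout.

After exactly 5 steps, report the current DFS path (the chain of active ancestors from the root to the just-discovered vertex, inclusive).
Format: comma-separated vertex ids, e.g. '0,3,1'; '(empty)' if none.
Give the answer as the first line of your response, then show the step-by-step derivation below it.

1,0,3,4

step 1: discover 1; path=1; order=1
step 2: discover 0; path=1>0; order=1,0
step 3: discover 3; path=1>0>3; order=1,0,3
step 4: discover 2; path=1>0>3>2; order=1,0,3,2
step 5: discover 4; path=1>0>3>4; order=1,0,3,2,4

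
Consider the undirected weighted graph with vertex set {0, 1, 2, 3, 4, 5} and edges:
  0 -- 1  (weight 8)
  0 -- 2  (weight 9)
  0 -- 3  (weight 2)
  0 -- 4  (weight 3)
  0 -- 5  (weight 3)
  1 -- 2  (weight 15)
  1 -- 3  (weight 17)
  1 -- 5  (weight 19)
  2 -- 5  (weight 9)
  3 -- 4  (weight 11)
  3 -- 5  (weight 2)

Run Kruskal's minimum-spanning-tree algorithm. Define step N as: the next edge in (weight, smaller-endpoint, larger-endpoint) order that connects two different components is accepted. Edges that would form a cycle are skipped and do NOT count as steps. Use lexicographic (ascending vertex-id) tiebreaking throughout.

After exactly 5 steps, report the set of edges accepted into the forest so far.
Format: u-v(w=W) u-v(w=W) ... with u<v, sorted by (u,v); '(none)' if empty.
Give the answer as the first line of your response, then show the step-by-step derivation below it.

0-1(w=8) 0-2(w=9) 0-3(w=2) 0-4(w=3) 3-5(w=2)

step 1: add edge 0-3 (w=2); MST = {0-3(w=2)}
step 2: add edge 3-5 (w=2); MST = {0-3(w=2) 3-5(w=2)}
step 3: add edge 0-4 (w=3); MST = {0-3(w=2) 0-4(w=3) 3-5(w=2)}
step 4: add edge 0-1 (w=8); MST = {0-1(w=8) 0-3(w=2) 0-4(w=3) 3-5(w=2)}
step 5: add edge 0-2 (w=9); MST = {0-1(w=8) 0-2(w=9) 0-3(w=2) 0-4(w=3) 3-5(w=2)}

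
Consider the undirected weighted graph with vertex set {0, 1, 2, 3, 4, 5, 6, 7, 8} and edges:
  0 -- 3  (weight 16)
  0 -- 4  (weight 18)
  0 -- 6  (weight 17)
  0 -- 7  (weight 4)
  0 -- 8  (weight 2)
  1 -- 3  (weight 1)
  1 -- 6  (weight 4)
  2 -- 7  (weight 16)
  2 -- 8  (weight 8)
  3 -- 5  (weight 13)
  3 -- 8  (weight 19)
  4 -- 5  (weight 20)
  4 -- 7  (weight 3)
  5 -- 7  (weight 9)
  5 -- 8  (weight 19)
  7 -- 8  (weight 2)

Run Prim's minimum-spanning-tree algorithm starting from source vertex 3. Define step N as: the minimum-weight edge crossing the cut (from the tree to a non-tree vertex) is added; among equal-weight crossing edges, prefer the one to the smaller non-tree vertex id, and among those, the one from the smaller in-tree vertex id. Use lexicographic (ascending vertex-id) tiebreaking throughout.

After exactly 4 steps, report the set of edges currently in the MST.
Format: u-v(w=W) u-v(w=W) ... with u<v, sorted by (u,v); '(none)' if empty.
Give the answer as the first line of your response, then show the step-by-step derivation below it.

1-3(w=1) 1-6(w=4) 3-5(w=13) 5-7(w=9)

step 1: add edge 1-3 (w=1); MST = {1-3(w=1)}
step 2: add edge 1-6 (w=4); MST = {1-3(w=1) 1-6(w=4)}
step 3: add edge 3-5 (w=13); MST = {1-3(w=1) 1-6(w=4) 3-5(w=13)}
step 4: add edge 5-7 (w=9); MST = {1-3(w=1) 1-6(w=4) 3-5(w=13) 5-7(w=9)}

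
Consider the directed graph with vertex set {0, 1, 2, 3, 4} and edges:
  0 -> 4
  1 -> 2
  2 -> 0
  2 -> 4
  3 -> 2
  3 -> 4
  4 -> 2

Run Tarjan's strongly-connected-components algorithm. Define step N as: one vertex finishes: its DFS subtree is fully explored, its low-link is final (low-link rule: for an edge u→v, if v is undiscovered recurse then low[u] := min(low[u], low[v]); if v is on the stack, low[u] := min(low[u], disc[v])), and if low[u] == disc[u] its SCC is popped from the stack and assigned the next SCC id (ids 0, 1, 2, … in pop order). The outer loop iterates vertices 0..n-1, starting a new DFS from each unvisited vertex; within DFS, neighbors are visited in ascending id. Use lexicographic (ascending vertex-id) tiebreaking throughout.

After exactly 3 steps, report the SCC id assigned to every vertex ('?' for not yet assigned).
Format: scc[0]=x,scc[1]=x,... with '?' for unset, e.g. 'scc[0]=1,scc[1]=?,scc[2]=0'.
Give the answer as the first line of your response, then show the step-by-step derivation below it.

scc[0]=0,scc[1]=?,scc[2]=0,scc[3]=?,scc[4]=0

step 1: low=(low[0]=0,low[1]=?,low[2]=0,low[3]=?,low[4]=1); scc=(scc[0]=?,scc[1]=?,scc[2]=?,scc[3]=?,scc[4]=?)
step 2: low=(low[0]=0,low[1]=?,low[2]=0,low[3]=?,low[4]=0); scc=(scc[0]=?,scc[1]=?,scc[2]=?,scc[3]=?,scc[4]=?)
step 3: low=(low[0]=0,low[1]=?,low[2]=0,low[3]=?,low[4]=0); scc=(scc[0]=0,scc[1]=?,scc[2]=0,scc[3]=?,scc[4]=0)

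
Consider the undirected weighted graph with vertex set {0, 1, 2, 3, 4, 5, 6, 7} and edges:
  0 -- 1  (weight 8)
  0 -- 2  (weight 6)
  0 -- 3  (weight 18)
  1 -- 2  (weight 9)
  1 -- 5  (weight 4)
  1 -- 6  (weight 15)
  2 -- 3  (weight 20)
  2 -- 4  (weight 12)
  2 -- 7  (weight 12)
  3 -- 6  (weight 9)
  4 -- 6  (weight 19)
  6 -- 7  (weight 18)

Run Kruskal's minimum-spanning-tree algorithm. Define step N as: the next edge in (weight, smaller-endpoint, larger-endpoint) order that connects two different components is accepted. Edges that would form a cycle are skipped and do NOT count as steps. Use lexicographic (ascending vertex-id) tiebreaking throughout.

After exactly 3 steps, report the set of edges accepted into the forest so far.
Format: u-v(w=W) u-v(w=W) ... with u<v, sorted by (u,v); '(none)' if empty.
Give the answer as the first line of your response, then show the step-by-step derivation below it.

0-1(w=8) 0-2(w=6) 1-5(w=4)

step 1: add edge 1-5 (w=4); MST = {1-5(w=4)}
step 2: add edge 0-2 (w=6); MST = {0-2(w=6) 1-5(w=4)}
step 3: add edge 0-1 (w=8); MST = {0-1(w=8) 0-2(w=6) 1-5(w=4)}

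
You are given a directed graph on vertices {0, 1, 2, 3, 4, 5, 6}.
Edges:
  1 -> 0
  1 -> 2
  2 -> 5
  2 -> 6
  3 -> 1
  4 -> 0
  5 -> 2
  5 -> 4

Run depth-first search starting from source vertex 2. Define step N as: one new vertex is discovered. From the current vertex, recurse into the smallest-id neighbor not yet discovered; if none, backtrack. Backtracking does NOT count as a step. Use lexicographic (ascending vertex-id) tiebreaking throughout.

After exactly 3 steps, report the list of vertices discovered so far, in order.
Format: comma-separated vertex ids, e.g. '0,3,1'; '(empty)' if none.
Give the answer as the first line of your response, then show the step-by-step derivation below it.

2,5,4

step 1: discover 2; path=2; order=2
step 2: discover 5; path=2>5; order=2,5
step 3: discover 4; path=2>5>4; order=2,5,4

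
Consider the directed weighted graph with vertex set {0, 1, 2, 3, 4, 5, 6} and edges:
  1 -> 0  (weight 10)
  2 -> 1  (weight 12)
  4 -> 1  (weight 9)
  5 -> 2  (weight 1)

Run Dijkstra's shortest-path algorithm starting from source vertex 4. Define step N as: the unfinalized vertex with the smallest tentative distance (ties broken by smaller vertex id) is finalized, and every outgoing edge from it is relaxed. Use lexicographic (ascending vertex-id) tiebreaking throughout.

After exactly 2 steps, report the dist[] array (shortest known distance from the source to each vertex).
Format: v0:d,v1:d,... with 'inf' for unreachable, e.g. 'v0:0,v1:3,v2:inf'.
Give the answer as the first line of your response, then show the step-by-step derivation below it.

v0:19,v1:9,v2:inf,v3:inf,v4:0,v5:inf,v6:inf

step 1: dist = v0:inf,v1:9,v2:inf,v3:inf,v4:0,v5:inf,v6:inf
step 2: dist = v0:19,v1:9,v2:inf,v3:inf,v4:0,v5:inf,v6:inf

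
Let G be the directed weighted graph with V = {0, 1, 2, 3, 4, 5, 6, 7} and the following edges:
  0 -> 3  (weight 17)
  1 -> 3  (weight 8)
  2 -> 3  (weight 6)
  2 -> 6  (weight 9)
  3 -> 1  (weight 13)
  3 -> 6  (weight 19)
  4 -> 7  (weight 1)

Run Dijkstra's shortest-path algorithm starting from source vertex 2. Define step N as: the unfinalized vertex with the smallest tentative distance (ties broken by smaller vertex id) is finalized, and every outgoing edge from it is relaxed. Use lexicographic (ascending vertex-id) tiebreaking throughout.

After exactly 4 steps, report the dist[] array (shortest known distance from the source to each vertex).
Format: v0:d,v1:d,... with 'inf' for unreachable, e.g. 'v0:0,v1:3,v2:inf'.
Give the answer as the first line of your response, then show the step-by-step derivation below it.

v0:inf,v1:19,v2:0,v3:6,v4:inf,v5:inf,v6:9,v7:inf

step 1: dist = v0:inf,v1:inf,v2:0,v3:6,v4:inf,v5:inf,v6:9,v7:inf
step 2: dist = v0:inf,v1:19,v2:0,v3:6,v4:inf,v5:inf,v6:9,v7:inf
step 3: dist = v0:inf,v1:19,v2:0,v3:6,v4:inf,v5:inf,v6:9,v7:inf
step 4: dist = v0:inf,v1:19,v2:0,v3:6,v4:inf,v5:inf,v6:9,v7:inf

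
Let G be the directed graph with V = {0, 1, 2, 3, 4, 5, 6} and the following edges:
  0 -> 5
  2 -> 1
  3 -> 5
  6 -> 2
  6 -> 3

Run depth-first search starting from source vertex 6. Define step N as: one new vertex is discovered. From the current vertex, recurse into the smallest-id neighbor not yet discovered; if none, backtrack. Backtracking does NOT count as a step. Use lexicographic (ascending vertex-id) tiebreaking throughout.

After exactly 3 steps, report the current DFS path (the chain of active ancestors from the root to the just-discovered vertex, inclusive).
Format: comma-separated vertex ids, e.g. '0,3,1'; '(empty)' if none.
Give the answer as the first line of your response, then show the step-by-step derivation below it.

6,2,1

step 1: discover 6; path=6; order=6
step 2: discover 2; path=6>2; order=6,2
step 3: discover 1; path=6>2>1; order=6,2,1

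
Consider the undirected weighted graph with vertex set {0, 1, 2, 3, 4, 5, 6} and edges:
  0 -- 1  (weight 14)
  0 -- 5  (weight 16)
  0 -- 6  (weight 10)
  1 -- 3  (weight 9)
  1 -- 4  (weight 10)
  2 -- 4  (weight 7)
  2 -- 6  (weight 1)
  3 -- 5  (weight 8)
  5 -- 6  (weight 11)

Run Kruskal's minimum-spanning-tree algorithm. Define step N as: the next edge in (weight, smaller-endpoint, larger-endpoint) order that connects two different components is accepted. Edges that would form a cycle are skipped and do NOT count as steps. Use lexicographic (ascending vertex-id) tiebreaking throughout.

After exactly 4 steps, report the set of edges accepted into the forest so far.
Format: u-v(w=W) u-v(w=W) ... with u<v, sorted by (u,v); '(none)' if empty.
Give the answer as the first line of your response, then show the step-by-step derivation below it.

1-3(w=9) 2-4(w=7) 2-6(w=1) 3-5(w=8)

step 1: add edge 2-6 (w=1); MST = {2-6(w=1)}
step 2: add edge 2-4 (w=7); MST = {2-4(w=7) 2-6(w=1)}
step 3: add edge 3-5 (w=8); MST = {2-4(w=7) 2-6(w=1) 3-5(w=8)}
step 4: add edge 1-3 (w=9); MST = {1-3(w=9) 2-4(w=7) 2-6(w=1) 3-5(w=8)}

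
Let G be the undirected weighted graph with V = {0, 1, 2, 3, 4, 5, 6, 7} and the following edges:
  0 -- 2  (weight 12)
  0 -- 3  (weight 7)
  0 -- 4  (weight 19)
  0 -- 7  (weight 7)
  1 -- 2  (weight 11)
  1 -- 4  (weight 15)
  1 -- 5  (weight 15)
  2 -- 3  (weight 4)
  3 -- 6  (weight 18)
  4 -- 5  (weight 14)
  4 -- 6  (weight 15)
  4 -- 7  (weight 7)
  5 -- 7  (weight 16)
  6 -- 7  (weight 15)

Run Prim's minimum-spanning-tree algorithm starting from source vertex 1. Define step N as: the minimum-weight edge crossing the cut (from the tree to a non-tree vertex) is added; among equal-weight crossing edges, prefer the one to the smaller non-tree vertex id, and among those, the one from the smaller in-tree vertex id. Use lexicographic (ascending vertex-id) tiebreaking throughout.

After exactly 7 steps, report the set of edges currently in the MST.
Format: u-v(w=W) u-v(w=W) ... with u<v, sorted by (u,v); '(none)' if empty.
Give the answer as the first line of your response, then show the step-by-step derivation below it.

0-3(w=7) 0-7(w=7) 1-2(w=11) 2-3(w=4) 4-5(w=14) 4-6(w=15) 4-7(w=7)

step 1: add edge 1-2 (w=11); MST = {1-2(w=11)}
step 2: add edge 2-3 (w=4); MST = {1-2(w=11) 2-3(w=4)}
step 3: add edge 0-3 (w=7); MST = {0-3(w=7) 1-2(w=11) 2-3(w=4)}
step 4: add edge 0-7 (w=7); MST = {0-3(w=7) 0-7(w=7) 1-2(w=11) 2-3(w=4)}
step 5: add edge 4-7 (w=7); MST = {0-3(w=7) 0-7(w=7) 1-2(w=11) 2-3(w=4) 4-7(w=7)}
step 6: add edge 4-5 (w=14); MST = {0-3(w=7) 0-7(w=7) 1-2(w=11) 2-3(w=4) 4-5(w=14) 4-7(w=7)}
step 7: add edge 4-6 (w=15); MST = {0-3(w=7) 0-7(w=7) 1-2(w=11) 2-3(w=4) 4-5(w=14) 4-6(w=15) 4-7(w=7)}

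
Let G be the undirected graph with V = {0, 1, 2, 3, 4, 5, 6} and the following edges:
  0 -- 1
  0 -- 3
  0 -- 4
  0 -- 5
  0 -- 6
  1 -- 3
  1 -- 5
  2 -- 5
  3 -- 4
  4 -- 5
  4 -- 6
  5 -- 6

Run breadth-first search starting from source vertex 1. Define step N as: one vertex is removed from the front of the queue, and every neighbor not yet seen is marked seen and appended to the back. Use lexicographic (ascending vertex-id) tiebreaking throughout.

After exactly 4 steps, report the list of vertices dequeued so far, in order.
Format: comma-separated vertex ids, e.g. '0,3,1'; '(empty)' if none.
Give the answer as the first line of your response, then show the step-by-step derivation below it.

1,0,3,5

step 1: dequeue 1; queue=[0,3,5]; order=1
step 2: dequeue 0; queue=[3,5,4,6]; order=1,0
step 3: dequeue 3; queue=[5,4,6]; order=1,0,3
step 4: dequeue 5; queue=[4,6,2]; order=1,0,3,5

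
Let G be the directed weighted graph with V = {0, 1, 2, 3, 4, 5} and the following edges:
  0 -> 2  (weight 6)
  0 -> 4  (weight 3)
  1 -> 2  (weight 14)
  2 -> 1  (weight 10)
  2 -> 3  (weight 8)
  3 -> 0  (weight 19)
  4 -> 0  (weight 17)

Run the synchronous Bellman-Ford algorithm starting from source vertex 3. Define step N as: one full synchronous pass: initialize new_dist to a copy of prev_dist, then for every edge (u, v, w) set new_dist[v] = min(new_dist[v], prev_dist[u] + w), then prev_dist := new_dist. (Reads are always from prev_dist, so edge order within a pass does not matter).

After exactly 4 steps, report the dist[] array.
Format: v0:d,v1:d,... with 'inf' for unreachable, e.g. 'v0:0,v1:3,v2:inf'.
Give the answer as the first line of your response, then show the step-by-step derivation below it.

v0:19,v1:35,v2:25,v3:0,v4:22,v5:inf

step 1: dist = v0:19,v1:inf,v2:inf,v3:0,v4:inf,v5:inf
step 2: dist = v0:19,v1:inf,v2:25,v3:0,v4:22,v5:inf
step 3: dist = v0:19,v1:35,v2:25,v3:0,v4:22,v5:inf
step 4: dist = v0:19,v1:35,v2:25,v3:0,v4:22,v5:inf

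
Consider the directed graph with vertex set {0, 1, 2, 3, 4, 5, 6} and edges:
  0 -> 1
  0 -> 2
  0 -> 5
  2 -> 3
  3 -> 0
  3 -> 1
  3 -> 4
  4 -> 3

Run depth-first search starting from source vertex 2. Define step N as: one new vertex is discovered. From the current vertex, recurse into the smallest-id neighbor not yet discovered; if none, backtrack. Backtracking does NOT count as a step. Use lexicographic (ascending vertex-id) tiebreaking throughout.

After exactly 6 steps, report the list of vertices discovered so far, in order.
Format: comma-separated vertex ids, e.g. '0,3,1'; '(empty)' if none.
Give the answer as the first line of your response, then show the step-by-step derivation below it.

2,3,0,1,5,4

step 1: discover 2; path=2; order=2
step 2: discover 3; path=2>3; order=2,3
step 3: discover 0; path=2>3>0; order=2,3,0
step 4: discover 1; path=2>3>0>1; order=2,3,0,1
step 5: discover 5; path=2>3>0>5; order=2,3,0,1,5
step 6: discover 4; path=2>3>4; order=2,3,0,1,5,4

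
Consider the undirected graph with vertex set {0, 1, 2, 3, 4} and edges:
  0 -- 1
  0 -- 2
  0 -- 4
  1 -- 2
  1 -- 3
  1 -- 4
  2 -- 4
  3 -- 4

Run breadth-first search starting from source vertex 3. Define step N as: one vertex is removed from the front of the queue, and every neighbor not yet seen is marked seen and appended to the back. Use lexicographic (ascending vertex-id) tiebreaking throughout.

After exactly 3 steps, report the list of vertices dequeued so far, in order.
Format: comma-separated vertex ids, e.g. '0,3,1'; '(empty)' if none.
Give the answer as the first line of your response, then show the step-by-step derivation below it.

3,1,4

step 1: dequeue 3; queue=[1,4]; order=3
step 2: dequeue 1; queue=[4,0,2]; order=3,1
step 3: dequeue 4; queue=[0,2]; order=3,1,4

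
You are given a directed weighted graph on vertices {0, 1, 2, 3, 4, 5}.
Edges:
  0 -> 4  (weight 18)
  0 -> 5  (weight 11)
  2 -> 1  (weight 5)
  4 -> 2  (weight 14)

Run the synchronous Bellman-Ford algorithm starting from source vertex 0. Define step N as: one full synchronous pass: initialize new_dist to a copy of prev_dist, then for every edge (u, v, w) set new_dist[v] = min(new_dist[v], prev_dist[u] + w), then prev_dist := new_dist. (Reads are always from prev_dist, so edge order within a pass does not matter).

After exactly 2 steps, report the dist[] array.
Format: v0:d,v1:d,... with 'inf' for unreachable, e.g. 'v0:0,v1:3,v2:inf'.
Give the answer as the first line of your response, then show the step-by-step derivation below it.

v0:0,v1:inf,v2:32,v3:inf,v4:18,v5:11

step 1: dist = v0:0,v1:inf,v2:inf,v3:inf,v4:18,v5:11
step 2: dist = v0:0,v1:inf,v2:32,v3:inf,v4:18,v5:11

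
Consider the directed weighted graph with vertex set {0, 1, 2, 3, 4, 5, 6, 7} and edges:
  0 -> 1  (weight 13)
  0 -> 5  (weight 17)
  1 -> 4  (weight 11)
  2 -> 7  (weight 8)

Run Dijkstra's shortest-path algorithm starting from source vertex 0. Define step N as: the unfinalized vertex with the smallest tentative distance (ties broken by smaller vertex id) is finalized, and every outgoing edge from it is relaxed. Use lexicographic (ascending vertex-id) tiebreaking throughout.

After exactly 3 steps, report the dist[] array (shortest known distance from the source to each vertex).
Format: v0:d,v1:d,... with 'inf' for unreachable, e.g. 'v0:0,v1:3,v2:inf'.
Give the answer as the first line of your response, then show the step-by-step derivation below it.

v0:0,v1:13,v2:inf,v3:inf,v4:24,v5:17,v6:inf,v7:inf

step 1: dist = v0:0,v1:13,v2:inf,v3:inf,v4:inf,v5:17,v6:inf,v7:inf
step 2: dist = v0:0,v1:13,v2:inf,v3:inf,v4:24,v5:17,v6:inf,v7:inf
step 3: dist = v0:0,v1:13,v2:inf,v3:inf,v4:24,v5:17,v6:inf,v7:inf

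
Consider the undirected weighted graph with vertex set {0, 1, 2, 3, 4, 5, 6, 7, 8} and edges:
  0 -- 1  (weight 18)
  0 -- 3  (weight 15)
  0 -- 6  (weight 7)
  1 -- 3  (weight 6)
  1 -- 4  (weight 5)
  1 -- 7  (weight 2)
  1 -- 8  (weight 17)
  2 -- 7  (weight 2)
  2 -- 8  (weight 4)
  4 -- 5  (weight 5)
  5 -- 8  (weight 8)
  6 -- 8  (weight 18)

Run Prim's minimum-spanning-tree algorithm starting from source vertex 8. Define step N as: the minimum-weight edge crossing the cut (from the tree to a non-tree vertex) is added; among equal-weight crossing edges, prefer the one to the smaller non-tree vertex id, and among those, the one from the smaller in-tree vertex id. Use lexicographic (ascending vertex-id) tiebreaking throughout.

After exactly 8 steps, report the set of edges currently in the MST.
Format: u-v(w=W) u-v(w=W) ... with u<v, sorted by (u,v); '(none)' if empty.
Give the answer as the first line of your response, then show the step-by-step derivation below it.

0-3(w=15) 0-6(w=7) 1-3(w=6) 1-4(w=5) 1-7(w=2) 2-7(w=2) 2-8(w=4) 4-5(w=5)

step 1: add edge 2-8 (w=4); MST = {2-8(w=4)}
step 2: add edge 2-7 (w=2); MST = {2-7(w=2) 2-8(w=4)}
step 3: add edge 1-7 (w=2); MST = {1-7(w=2) 2-7(w=2) 2-8(w=4)}
step 4: add edge 1-4 (w=5); MST = {1-4(w=5) 1-7(w=2) 2-7(w=2) 2-8(w=4)}
step 5: add edge 4-5 (w=5); MST = {1-4(w=5) 1-7(w=2) 2-7(w=2) 2-8(w=4) 4-5(w=5)}
step 6: add edge 1-3 (w=6); MST = {1-3(w=6) 1-4(w=5) 1-7(w=2) 2-7(w=2) 2-8(w=4) 4-5(w=5)}
step 7: add edge 0-3 (w=15); MST = {0-3(w=15) 1-3(w=6) 1-4(w=5) 1-7(w=2) 2-7(w=2) 2-8(w=4) 4-5(w=5)}
step 8: add edge 0-6 (w=7); MST = {0-3(w=15) 0-6(w=7) 1-3(w=6) 1-4(w=5) 1-7(w=2) 2-7(w=2) 2-8(w=4) 4-5(w=5)}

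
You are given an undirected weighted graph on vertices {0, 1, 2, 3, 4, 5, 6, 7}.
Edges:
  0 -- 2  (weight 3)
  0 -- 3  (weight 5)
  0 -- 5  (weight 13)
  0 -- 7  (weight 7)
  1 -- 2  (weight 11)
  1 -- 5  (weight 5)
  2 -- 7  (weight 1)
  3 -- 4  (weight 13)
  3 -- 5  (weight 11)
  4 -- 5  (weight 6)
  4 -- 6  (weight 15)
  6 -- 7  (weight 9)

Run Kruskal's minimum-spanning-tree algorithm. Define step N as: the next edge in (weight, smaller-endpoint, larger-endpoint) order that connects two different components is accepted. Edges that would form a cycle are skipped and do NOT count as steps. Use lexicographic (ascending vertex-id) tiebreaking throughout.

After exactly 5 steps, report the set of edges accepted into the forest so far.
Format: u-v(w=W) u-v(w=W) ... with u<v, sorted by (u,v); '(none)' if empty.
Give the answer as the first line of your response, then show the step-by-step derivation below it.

0-2(w=3) 0-3(w=5) 1-5(w=5) 2-7(w=1) 4-5(w=6)

step 1: add edge 2-7 (w=1); MST = {2-7(w=1)}
step 2: add edge 0-2 (w=3); MST = {0-2(w=3) 2-7(w=1)}
step 3: add edge 0-3 (w=5); MST = {0-2(w=3) 0-3(w=5) 2-7(w=1)}
step 4: add edge 1-5 (w=5); MST = {0-2(w=3) 0-3(w=5) 1-5(w=5) 2-7(w=1)}
step 5: add edge 4-5 (w=6); MST = {0-2(w=3) 0-3(w=5) 1-5(w=5) 2-7(w=1) 4-5(w=6)}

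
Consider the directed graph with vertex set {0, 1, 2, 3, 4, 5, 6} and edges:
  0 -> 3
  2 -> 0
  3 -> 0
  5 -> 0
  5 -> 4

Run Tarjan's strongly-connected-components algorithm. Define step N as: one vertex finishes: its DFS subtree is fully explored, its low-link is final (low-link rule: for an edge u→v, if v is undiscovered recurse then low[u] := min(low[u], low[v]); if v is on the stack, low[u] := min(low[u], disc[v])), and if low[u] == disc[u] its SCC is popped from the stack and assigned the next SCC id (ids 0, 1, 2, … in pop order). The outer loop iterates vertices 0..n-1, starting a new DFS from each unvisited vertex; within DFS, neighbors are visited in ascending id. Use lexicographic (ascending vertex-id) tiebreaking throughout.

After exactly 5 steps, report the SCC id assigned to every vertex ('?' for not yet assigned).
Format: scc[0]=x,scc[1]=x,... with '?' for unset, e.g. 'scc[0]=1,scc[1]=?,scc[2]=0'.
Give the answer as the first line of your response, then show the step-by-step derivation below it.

scc[0]=0,scc[1]=1,scc[2]=2,scc[3]=0,scc[4]=3,scc[5]=?,scc[6]=?

step 1: low=(low[0]=0,low[1]=?,low[2]=?,low[3]=0,low[4]=?,low[5]=?,low[6]=?); scc=(scc[0]=?,scc[1]=?,scc[2]=?,scc[3]=?,scc[4]=?,scc[5]=?,scc[6]=?)
step 2: low=(low[0]=0,low[1]=?,low[2]=?,low[3]=0,low[4]=?,low[5]=?,low[6]=?); scc=(scc[0]=0,scc[1]=?,scc[2]=?,scc[3]=0,scc[4]=?,scc[5]=?,scc[6]=?)
step 3: low=(low[0]=0,low[1]=2,low[2]=?,low[3]=0,low[4]=?,low[5]=?,low[6]=?); scc=(scc[0]=0,scc[1]=1,scc[2]=?,scc[3]=0,scc[4]=?,scc[5]=?,scc[6]=?)
step 4: low=(low[0]=0,low[1]=2,low[2]=3,low[3]=0,low[4]=?,low[5]=?,low[6]=?); scc=(scc[0]=0,scc[1]=1,scc[2]=2,scc[3]=0,scc[4]=?,scc[5]=?,scc[6]=?)
step 5: low=(low[0]=0,low[1]=2,low[2]=3,low[3]=0,low[4]=4,low[5]=?,low[6]=?); scc=(scc[0]=0,scc[1]=1,scc[2]=2,scc[3]=0,scc[4]=3,scc[5]=?,scc[6]=?)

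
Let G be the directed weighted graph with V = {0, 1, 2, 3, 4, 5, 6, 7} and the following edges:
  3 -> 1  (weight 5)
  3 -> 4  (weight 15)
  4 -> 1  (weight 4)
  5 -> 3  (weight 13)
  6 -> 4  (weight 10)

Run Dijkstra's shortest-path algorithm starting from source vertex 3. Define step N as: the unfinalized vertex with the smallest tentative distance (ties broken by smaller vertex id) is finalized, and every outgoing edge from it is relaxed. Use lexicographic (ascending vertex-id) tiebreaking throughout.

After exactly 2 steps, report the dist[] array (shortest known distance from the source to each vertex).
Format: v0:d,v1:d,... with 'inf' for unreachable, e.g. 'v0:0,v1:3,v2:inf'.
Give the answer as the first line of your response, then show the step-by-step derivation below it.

v0:inf,v1:5,v2:inf,v3:0,v4:15,v5:inf,v6:inf,v7:inf

step 1: dist = v0:inf,v1:5,v2:inf,v3:0,v4:15,v5:inf,v6:inf,v7:inf
step 2: dist = v0:inf,v1:5,v2:inf,v3:0,v4:15,v5:inf,v6:inf,v7:inf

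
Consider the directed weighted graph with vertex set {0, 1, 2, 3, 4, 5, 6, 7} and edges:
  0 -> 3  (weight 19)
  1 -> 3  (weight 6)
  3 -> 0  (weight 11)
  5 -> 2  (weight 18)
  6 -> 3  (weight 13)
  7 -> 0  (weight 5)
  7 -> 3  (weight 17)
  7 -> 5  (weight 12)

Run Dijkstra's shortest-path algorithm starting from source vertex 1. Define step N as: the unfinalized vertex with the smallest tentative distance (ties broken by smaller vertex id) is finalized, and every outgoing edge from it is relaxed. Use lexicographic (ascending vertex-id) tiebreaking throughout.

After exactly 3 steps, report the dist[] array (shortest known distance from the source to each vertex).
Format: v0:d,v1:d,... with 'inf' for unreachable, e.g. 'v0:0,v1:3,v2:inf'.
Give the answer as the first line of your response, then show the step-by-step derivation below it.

v0:17,v1:0,v2:inf,v3:6,v4:inf,v5:inf,v6:inf,v7:inf

step 1: dist = v0:inf,v1:0,v2:inf,v3:6,v4:inf,v5:inf,v6:inf,v7:inf
step 2: dist = v0:17,v1:0,v2:inf,v3:6,v4:inf,v5:inf,v6:inf,v7:inf
step 3: dist = v0:17,v1:0,v2:inf,v3:6,v4:inf,v5:inf,v6:inf,v7:inf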